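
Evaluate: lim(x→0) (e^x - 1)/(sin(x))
This is a 0/0 indeterminate form.

Apply L'Hôpital's rule: differentiate numerator and denominator separately.
  f(x) = e^(x) - 1   ⇒   f'(x) = e^(x)
  g(x) = sin(x)   ⇒   g'(x) = cos(x)
  lim(x→0) f'(x)/g'(x) = lim(x→0) (e^(x))/(cos(x))
  = 1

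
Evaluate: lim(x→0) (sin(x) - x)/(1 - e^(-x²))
This is a 0/0 indeterminate form.

Apply L'Hôpital's rule: differentiate numerator and denominator separately.
  f(x) = -x + sin(x)   ⇒   f'(x) = cos(x) - 1
  g(x) = 1 - e^(-x^2)   ⇒   g'(x) = 2·x·e^(-x^2)
  lim(x→0) f'(x)/g'(x) = lim(x→0) (cos(x) - 1)/(2·x·e^(-x^2))
  = 0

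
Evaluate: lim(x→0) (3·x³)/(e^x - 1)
This is a 0/0 indeterminate form.

Apply L'Hôpital's rule: differentiate numerator and denominator separately.
  f(x) = 3·x^3   ⇒   f'(x) = 9·x^2
  g(x) = e^(x) - 1   ⇒   g'(x) = e^(x)
  lim(x→0) f'(x)/g'(x) = lim(x→0) (9·x^2)/(e^(x))
  = 0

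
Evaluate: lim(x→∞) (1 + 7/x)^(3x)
This is an exponential indeterminate form.

For exponential indeterminate forms, take the natural log:
  Let L = lim(x→∞) (1 + 7/x)^(3x)
  Then ln(L) = lim(x→∞) [exponent × ln(base)]
  Evaluate using L'Hôpital or standard limits, then exponentiate.
  L = e^(21)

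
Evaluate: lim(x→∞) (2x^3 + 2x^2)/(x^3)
This is an ∞/∞ indeterminate form.

Apply L'Hôpital's rule: differentiate numerator and denominator separately.
  f(x) = 2·x^3 + 2·x^2   ⇒   f'(x) = 6·x^2 + 4·x
  g(x) = x^3   ⇒   g'(x) = 3·x^2
  lim(x→∞) f'(x)/g'(x) = lim(x→∞) (6·x^2 + 4·x)/(3·x^2)
  = 2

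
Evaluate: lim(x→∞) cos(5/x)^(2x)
This is an exponential indeterminate form.

For exponential indeterminate forms, take the natural log:
  Let L = lim(x→∞) cos(5/x)^(2x)
  Then ln(L) = lim(x→∞) [exponent × ln(base)]
  Evaluate using L'Hôpital or standard limits, then exponentiate.
  L = 1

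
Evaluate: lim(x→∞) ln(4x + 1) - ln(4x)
This is an ∞-∞ indeterminate form.

Combine fractions or rationalize to convert ∞-∞ to 0/0 form:
  lim(x→∞) ln(4x + 1) - ln(4x) = 0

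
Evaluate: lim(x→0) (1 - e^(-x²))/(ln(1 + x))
This is a 0/0 indeterminate form.

Apply L'Hôpital's rule: differentiate numerator and denominator separately.
  f(x) = 1 - e^(-x^2)   ⇒   f'(x) = 2·x·e^(-x^2)
  g(x) = ln(x + 1)   ⇒   g'(x) = 1/(x + 1)
  lim(x→0) f'(x)/g'(x) = lim(x→0) (2·x·e^(-x^2))/(1/(x + 1))
  = 0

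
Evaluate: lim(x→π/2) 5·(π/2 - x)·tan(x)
This is a 0·∞ indeterminate form.

Rewrite 0·∞ as a quotient (0/0 or ∞/∞ form), then apply L'Hôpital's rule:
  lim(x→π/2) 5·(π/2 - x)·tan(x) = 5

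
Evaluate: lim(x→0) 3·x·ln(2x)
This is a 0·∞ indeterminate form.

Rewrite 0·∞ as a quotient (0/0 or ∞/∞ form), then apply L'Hôpital's rule:
  lim(x→0) 3·x·ln(2x) = 0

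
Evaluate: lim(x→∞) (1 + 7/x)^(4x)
This is an exponential indeterminate form.

For exponential indeterminate forms, take the natural log:
  Let L = lim(x→∞) (1 + 7/x)^(4x)
  Then ln(L) = lim(x→∞) [exponent × ln(base)]
  Evaluate using L'Hôpital or standard limits, then exponentiate.
  L = e^(28)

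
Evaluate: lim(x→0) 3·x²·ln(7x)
This is a 0·∞ indeterminate form.

Rewrite 0·∞ as a quotient (0/0 or ∞/∞ form), then apply L'Hôpital's rule:
  lim(x→0) 3·x²·ln(7x) = 0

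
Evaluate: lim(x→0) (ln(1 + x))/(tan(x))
This is a 0/0 indeterminate form.

Apply L'Hôpital's rule: differentiate numerator and denominator separately.
  f(x) = ln(x + 1)   ⇒   f'(x) = 1/(x + 1)
  g(x) = tan(x)   ⇒   g'(x) = tan(x)^2 + 1
  lim(x→0) f'(x)/g'(x) = lim(x→0) (1/(x + 1))/(tan(x)^2 + 1)
  = 1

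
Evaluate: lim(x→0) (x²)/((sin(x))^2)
This is a 0/0 indeterminate form.

Apply L'Hôpital's rule: differentiate numerator and denominator separately.
  f(x) = x^2   ⇒   f'(x) = 2·x
  g(x) = sin(x)^2   ⇒   g'(x) = 2·sin(x)·cos(x)
  lim(x→0) f'(x)/g'(x) = lim(x→0) (2·x)/(2·sin(x)·cos(x))
  = 1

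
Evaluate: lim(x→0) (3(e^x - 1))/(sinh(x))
This is a 0/0 indeterminate form.

Apply L'Hôpital's rule: differentiate numerator and denominator separately.
  f(x) = 3·e^(x) - 3   ⇒   f'(x) = 3·e^(x)
  g(x) = sinh(x)   ⇒   g'(x) = cosh(x)
  lim(x→0) f'(x)/g'(x) = lim(x→0) (3·e^(x))/(cosh(x))
  = 3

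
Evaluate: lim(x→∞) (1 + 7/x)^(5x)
This is an exponential indeterminate form.

For exponential indeterminate forms, take the natural log:
  Let L = lim(x→∞) (1 + 7/x)^(5x)
  Then ln(L) = lim(x→∞) [exponent × ln(base)]
  Evaluate using L'Hôpital or standard limits, then exponentiate.
  L = e^(35)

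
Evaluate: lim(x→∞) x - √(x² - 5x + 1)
This is an ∞-∞ indeterminate form.

Combine fractions or rationalize to convert ∞-∞ to 0/0 form:
  lim(x→∞) x - √(x² - 5x + 1) = 5/2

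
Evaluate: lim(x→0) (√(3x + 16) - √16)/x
This is a standard limit.

Factor or rationalize the expression:
  lim(x→0) (√(3x + 16) - √16)/x = 3/8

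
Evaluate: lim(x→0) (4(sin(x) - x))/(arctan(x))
This is a 0/0 indeterminate form.

Apply L'Hôpital's rule: differentiate numerator and denominator separately.
  f(x) = -4·x + 4·sin(x)   ⇒   f'(x) = 4·cos(x) - 4
  g(x) = atan(x)   ⇒   g'(x) = 1/(x^2 + 1)
  lim(x→0) f'(x)/g'(x) = lim(x→0) (4·cos(x) - 4)/(1/(x^2 + 1))
  = 0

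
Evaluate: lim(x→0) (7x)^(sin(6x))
This is an exponential indeterminate form.

For exponential indeterminate forms, take the natural log:
  Let L = lim(x→0) (7x)^(sin(6x))
  Then ln(L) = lim(x→0) [exponent × ln(base)]
  Evaluate using L'Hôpital or standard limits, then exponentiate.
  L = 1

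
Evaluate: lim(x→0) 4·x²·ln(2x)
This is a 0·∞ indeterminate form.

Rewrite 0·∞ as a quotient (0/0 or ∞/∞ form), then apply L'Hôpital's rule:
  lim(x→0) 4·x²·ln(2x) = 0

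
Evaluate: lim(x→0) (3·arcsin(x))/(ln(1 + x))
This is a 0/0 indeterminate form.

Apply L'Hôpital's rule: differentiate numerator and denominator separately.
  f(x) = 3·asin(x)   ⇒   f'(x) = 3/sqrt(1 - x^2)
  g(x) = ln(x + 1)   ⇒   g'(x) = 1/(x + 1)
  lim(x→0) f'(x)/g'(x) = lim(x→0) (3/sqrt(1 - x^2))/(1/(x + 1))
  = 3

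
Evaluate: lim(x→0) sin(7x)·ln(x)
This is a 0·∞ indeterminate form.

Rewrite 0·∞ as a quotient (0/0 or ∞/∞ form), then apply L'Hôpital's rule:
  lim(x→0) sin(7x)·ln(x) = 0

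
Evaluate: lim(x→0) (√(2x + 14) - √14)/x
This is a standard limit.

Factor or rationalize the expression:
  lim(x→0) (√(2x + 14) - √14)/x = sqrt(14)/14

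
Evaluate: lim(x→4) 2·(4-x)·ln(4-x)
This is a 0·∞ indeterminate form.

Rewrite 0·∞ as a quotient (0/0 or ∞/∞ form), then apply L'Hôpital's rule:
  lim(x→4) 2·(4-x)·ln(4-x) = 0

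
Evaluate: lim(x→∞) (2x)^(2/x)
This is an exponential indeterminate form.

For exponential indeterminate forms, take the natural log:
  Let L = lim(x→∞) (2x)^(2/x)
  Then ln(L) = lim(x→∞) [exponent × ln(base)]
  Evaluate using L'Hôpital or standard limits, then exponentiate.
  L = 1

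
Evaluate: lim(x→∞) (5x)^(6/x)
This is an exponential indeterminate form.

For exponential indeterminate forms, take the natural log:
  Let L = lim(x→∞) (5x)^(6/x)
  Then ln(L) = lim(x→∞) [exponent × ln(base)]
  Evaluate using L'Hôpital or standard limits, then exponentiate.
  L = 1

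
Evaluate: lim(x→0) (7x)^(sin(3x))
This is an exponential indeterminate form.

For exponential indeterminate forms, take the natural log:
  Let L = lim(x→0) (7x)^(sin(3x))
  Then ln(L) = lim(x→0) [exponent × ln(base)]
  Evaluate using L'Hôpital or standard limits, then exponentiate.
  L = 1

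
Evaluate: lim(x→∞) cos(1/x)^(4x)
This is an exponential indeterminate form.

For exponential indeterminate forms, take the natural log:
  Let L = lim(x→∞) cos(1/x)^(4x)
  Then ln(L) = lim(x→∞) [exponent × ln(base)]
  Evaluate using L'Hôpital or standard limits, then exponentiate.
  L = 1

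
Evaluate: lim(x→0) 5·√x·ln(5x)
This is a 0·∞ indeterminate form.

Rewrite 0·∞ as a quotient (0/0 or ∞/∞ form), then apply L'Hôpital's rule:
  lim(x→0) 5·√x·ln(5x) = 0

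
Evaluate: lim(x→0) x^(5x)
This is an exponential indeterminate form.

For exponential indeterminate forms, take the natural log:
  Let L = lim(x→0) x^(5x)
  Then ln(L) = lim(x→0) [exponent × ln(base)]
  Evaluate using L'Hôpital or standard limits, then exponentiate.
  L = 1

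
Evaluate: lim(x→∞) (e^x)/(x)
This is an ∞/∞ indeterminate form.

Apply L'Hôpital's rule: differentiate numerator and denominator separately.
  f(x) = e^(x)   ⇒   f'(x) = e^(x)
  g(x) = x   ⇒   g'(x) = 1
  lim(x→∞) f'(x)/g'(x) = lim(x→∞) (e^(x))/(1)
  = ∞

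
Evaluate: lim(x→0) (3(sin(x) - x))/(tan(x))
This is a 0/0 indeterminate form.

Apply L'Hôpital's rule: differentiate numerator and denominator separately.
  f(x) = -3·x + 3·sin(x)   ⇒   f'(x) = 3·cos(x) - 3
  g(x) = tan(x)   ⇒   g'(x) = tan(x)^2 + 1
  lim(x→0) f'(x)/g'(x) = lim(x→0) (3·cos(x) - 3)/(tan(x)^2 + 1)
  = 0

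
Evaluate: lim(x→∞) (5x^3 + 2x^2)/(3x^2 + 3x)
This is an ∞/∞ indeterminate form.

Apply L'Hôpital's rule: differentiate numerator and denominator separately.
  f(x) = 5·x^3 + 2·x^2   ⇒   f'(x) = 15·x^2 + 4·x
  g(x) = 3·x^2 + 3·x   ⇒   g'(x) = 6·x + 3
  lim(x→∞) f'(x)/g'(x) = lim(x→∞) (15·x^2 + 4·x)/(6·x + 3)
  = ∞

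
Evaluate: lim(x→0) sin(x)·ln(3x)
This is a 0·∞ indeterminate form.

Rewrite 0·∞ as a quotient (0/0 or ∞/∞ form), then apply L'Hôpital's rule:
  lim(x→0) sin(x)·ln(3x) = 0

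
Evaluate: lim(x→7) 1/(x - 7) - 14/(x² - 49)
This is an ∞-∞ indeterminate form.

Combine fractions or rationalize to convert ∞-∞ to 0/0 form:
  lim(x→7) 1/(x - 7) - 14/(x² - 49) = 1/14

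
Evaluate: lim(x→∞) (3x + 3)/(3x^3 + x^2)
This is an ∞/∞ indeterminate form.

Apply L'Hôpital's rule: differentiate numerator and denominator separately.
  f(x) = 3·x + 3   ⇒   f'(x) = 3
  g(x) = 3·x^3 + x^2   ⇒   g'(x) = 9·x^2 + 2·x
  lim(x→∞) f'(x)/g'(x) = lim(x→∞) (3)/(9·x^2 + 2·x)
  = 0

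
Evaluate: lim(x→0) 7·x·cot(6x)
This is a 0·∞ indeterminate form.

Rewrite 0·∞ as a quotient (0/0 or ∞/∞ form), then apply L'Hôpital's rule:
  lim(x→0) 7·x·cot(6x) = 7/6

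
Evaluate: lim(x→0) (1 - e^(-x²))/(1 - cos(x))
This is a 0/0 indeterminate form.

Apply L'Hôpital's rule: differentiate numerator and denominator separately.
  f(x) = 1 - e^(-x^2)   ⇒   f'(x) = 2·x·e^(-x^2)
  g(x) = 1 - cos(x)   ⇒   g'(x) = sin(x)
  lim(x→0) f'(x)/g'(x) = lim(x→0) (2·x·e^(-x^2))/(sin(x))
  = 2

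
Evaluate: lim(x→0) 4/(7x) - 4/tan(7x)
This is an ∞-∞ indeterminate form.

Combine fractions or rationalize to convert ∞-∞ to 0/0 form:
  lim(x→0) 4/(7x) - 4/tan(7x) = 0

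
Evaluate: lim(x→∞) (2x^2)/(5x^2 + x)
This is an ∞/∞ indeterminate form.

Apply L'Hôpital's rule: differentiate numerator and denominator separately.
  f(x) = 2·x^2   ⇒   f'(x) = 4·x
  g(x) = 5·x^2 + x   ⇒   g'(x) = 10·x + 1
  lim(x→∞) f'(x)/g'(x) = lim(x→∞) (4·x)/(10·x + 1)
  = 2/5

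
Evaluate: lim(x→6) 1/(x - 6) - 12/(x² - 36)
This is an ∞-∞ indeterminate form.

Combine fractions or rationalize to convert ∞-∞ to 0/0 form:
  lim(x→6) 1/(x - 6) - 12/(x² - 36) = 1/12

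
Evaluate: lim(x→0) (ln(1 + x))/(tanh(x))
This is a 0/0 indeterminate form.

Apply L'Hôpital's rule: differentiate numerator and denominator separately.
  f(x) = ln(x + 1)   ⇒   f'(x) = 1/(x + 1)
  g(x) = tanh(x)   ⇒   g'(x) = 1 - tanh(x)^2
  lim(x→0) f'(x)/g'(x) = lim(x→0) (1/(x + 1))/(1 - tanh(x)^2)
  = 1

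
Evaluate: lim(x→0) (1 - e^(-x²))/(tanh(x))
This is a 0/0 indeterminate form.

Apply L'Hôpital's rule: differentiate numerator and denominator separately.
  f(x) = 1 - e^(-x^2)   ⇒   f'(x) = 2·x·e^(-x^2)
  g(x) = tanh(x)   ⇒   g'(x) = 1 - tanh(x)^2
  lim(x→0) f'(x)/g'(x) = lim(x→0) (2·x·e^(-x^2))/(1 - tanh(x)^2)
  = 0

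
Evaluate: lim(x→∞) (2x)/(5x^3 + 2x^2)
This is an ∞/∞ indeterminate form.

Apply L'Hôpital's rule: differentiate numerator and denominator separately.
  f(x) = 2·x   ⇒   f'(x) = 2
  g(x) = 5·x^3 + 2·x^2   ⇒   g'(x) = 15·x^2 + 4·x
  lim(x→∞) f'(x)/g'(x) = lim(x→∞) (2)/(15·x^2 + 4·x)
  = 0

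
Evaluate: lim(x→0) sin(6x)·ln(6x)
This is a 0·∞ indeterminate form.

Rewrite 0·∞ as a quotient (0/0 or ∞/∞ form), then apply L'Hôpital's rule:
  lim(x→0) sin(6x)·ln(6x) = 0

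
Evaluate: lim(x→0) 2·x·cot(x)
This is a 0·∞ indeterminate form.

Rewrite 0·∞ as a quotient (0/0 or ∞/∞ form), then apply L'Hôpital's rule:
  lim(x→0) 2·x·cot(x) = 2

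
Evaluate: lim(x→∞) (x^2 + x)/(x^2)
This is an ∞/∞ indeterminate form.

Apply L'Hôpital's rule: differentiate numerator and denominator separately.
  f(x) = x^2 + x   ⇒   f'(x) = 2·x + 1
  g(x) = x^2   ⇒   g'(x) = 2·x
  lim(x→∞) f'(x)/g'(x) = lim(x→∞) (2·x + 1)/(2·x)
  = 1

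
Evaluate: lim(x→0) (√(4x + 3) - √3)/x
This is a standard limit.

Factor or rationalize the expression:
  lim(x→0) (√(4x + 3) - √3)/x = 2·sqrt(3)/3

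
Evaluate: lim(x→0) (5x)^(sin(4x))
This is an exponential indeterminate form.

For exponential indeterminate forms, take the natural log:
  Let L = lim(x→0) (5x)^(sin(4x))
  Then ln(L) = lim(x→0) [exponent × ln(base)]
  Evaluate using L'Hôpital or standard limits, then exponentiate.
  L = 1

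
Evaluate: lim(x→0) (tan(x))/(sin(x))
This is a 0/0 indeterminate form.

Apply L'Hôpital's rule: differentiate numerator and denominator separately.
  f(x) = tan(x)   ⇒   f'(x) = tan(x)^2 + 1
  g(x) = sin(x)   ⇒   g'(x) = cos(x)
  lim(x→0) f'(x)/g'(x) = lim(x→0) (tan(x)^2 + 1)/(cos(x))
  = 1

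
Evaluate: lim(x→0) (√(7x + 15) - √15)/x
This is a standard limit.

Factor or rationalize the expression:
  lim(x→0) (√(7x + 15) - √15)/x = 7·sqrt(15)/30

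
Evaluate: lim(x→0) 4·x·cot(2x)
This is a 0·∞ indeterminate form.

Rewrite 0·∞ as a quotient (0/0 or ∞/∞ form), then apply L'Hôpital's rule:
  lim(x→0) 4·x·cot(2x) = 2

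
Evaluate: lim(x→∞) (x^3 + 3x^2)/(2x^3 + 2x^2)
This is an ∞/∞ indeterminate form.

Apply L'Hôpital's rule: differentiate numerator and denominator separately.
  f(x) = x^3 + 3·x^2   ⇒   f'(x) = 3·x^2 + 6·x
  g(x) = 2·x^3 + 2·x^2   ⇒   g'(x) = 6·x^2 + 4·x
  lim(x→∞) f'(x)/g'(x) = lim(x→∞) (3·x^2 + 6·x)/(6·x^2 + 4·x)
  = 1/2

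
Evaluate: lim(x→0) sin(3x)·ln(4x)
This is a 0·∞ indeterminate form.

Rewrite 0·∞ as a quotient (0/0 or ∞/∞ form), then apply L'Hôpital's rule:
  lim(x→0) sin(3x)·ln(4x) = 0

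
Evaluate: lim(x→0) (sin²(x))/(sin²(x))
This is a 0/0 indeterminate form.

Apply L'Hôpital's rule: differentiate numerator and denominator separately.
  f(x) = sin(x)^2   ⇒   f'(x) = 2·sin(x)·cos(x)
  g(x) = sin(x)^2   ⇒   g'(x) = 2·sin(x)·cos(x)
  lim(x→0) f'(x)/g'(x) = lim(x→0) (2·sin(x)·cos(x))/(2·sin(x)·cos(x))
  = 1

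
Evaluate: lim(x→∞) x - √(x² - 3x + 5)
This is an ∞-∞ indeterminate form.

Combine fractions or rationalize to convert ∞-∞ to 0/0 form:
  lim(x→∞) x - √(x² - 3x + 5) = 3/2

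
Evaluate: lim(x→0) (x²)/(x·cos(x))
This is a 0/0 indeterminate form.

Apply L'Hôpital's rule: differentiate numerator and denominator separately.
  f(x) = x^2   ⇒   f'(x) = 2·x
  g(x) = x·cos(x)   ⇒   g'(x) = -x·sin(x) + cos(x)
  lim(x→0) f'(x)/g'(x) = lim(x→0) (2·x)/(-x·sin(x) + cos(x))
  = 0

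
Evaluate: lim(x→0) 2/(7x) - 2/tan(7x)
This is an ∞-∞ indeterminate form.

Combine fractions or rationalize to convert ∞-∞ to 0/0 form:
  lim(x→0) 2/(7x) - 2/tan(7x) = 0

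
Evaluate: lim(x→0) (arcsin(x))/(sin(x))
This is a 0/0 indeterminate form.

Apply L'Hôpital's rule: differentiate numerator and denominator separately.
  f(x) = asin(x)   ⇒   f'(x) = 1/sqrt(1 - x^2)
  g(x) = sin(x)   ⇒   g'(x) = cos(x)
  lim(x→0) f'(x)/g'(x) = lim(x→0) (1/sqrt(1 - x^2))/(cos(x))
  = 1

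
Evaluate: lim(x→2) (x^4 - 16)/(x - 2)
This is a standard limit.

Factor or rationalize the expression:
  lim(x→2) (x^4 - 16)/(x - 2) = 32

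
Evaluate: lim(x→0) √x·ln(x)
This is a 0·∞ indeterminate form.

Rewrite 0·∞ as a quotient (0/0 or ∞/∞ form), then apply L'Hôpital's rule:
  lim(x→0) √x·ln(x) = 0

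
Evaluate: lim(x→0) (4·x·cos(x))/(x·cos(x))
This is a 0/0 indeterminate form.

Apply L'Hôpital's rule: differentiate numerator and denominator separately.
  f(x) = 4·x·cos(x)   ⇒   f'(x) = -4·x·sin(x) + 4·cos(x)
  g(x) = x·cos(x)   ⇒   g'(x) = -x·sin(x) + cos(x)
  lim(x→0) f'(x)/g'(x) = lim(x→0) (-4·x·sin(x) + 4·cos(x))/(-x·sin(x) + cos(x))
  = 4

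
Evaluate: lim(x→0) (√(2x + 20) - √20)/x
This is a standard limit.

Factor or rationalize the expression:
  lim(x→0) (√(2x + 20) - √20)/x = sqrt(5)/10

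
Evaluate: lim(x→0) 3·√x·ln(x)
This is a 0·∞ indeterminate form.

Rewrite 0·∞ as a quotient (0/0 or ∞/∞ form), then apply L'Hôpital's rule:
  lim(x→0) 3·√x·ln(x) = 0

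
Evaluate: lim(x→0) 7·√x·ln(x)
This is a 0·∞ indeterminate form.

Rewrite 0·∞ as a quotient (0/0 or ∞/∞ form), then apply L'Hôpital's rule:
  lim(x→0) 7·√x·ln(x) = 0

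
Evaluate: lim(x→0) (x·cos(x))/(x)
This is a 0/0 indeterminate form.

Apply L'Hôpital's rule: differentiate numerator and denominator separately.
  f(x) = x·cos(x)   ⇒   f'(x) = -x·sin(x) + cos(x)
  g(x) = x   ⇒   g'(x) = 1
  lim(x→0) f'(x)/g'(x) = lim(x→0) (-x·sin(x) + cos(x))/(1)
  = 1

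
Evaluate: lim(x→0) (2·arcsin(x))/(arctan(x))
This is a 0/0 indeterminate form.

Apply L'Hôpital's rule: differentiate numerator and denominator separately.
  f(x) = 2·asin(x)   ⇒   f'(x) = 2/sqrt(1 - x^2)
  g(x) = atan(x)   ⇒   g'(x) = 1/(x^2 + 1)
  lim(x→0) f'(x)/g'(x) = lim(x→0) (2/sqrt(1 - x^2))/(1/(x^2 + 1))
  = 2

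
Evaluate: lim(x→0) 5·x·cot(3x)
This is a 0·∞ indeterminate form.

Rewrite 0·∞ as a quotient (0/0 or ∞/∞ form), then apply L'Hôpital's rule:
  lim(x→0) 5·x·cot(3x) = 5/3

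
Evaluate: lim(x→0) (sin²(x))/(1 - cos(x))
This is a 0/0 indeterminate form.

Apply L'Hôpital's rule: differentiate numerator and denominator separately.
  f(x) = sin(x)^2   ⇒   f'(x) = 2·sin(x)·cos(x)
  g(x) = 1 - cos(x)   ⇒   g'(x) = sin(x)
  lim(x→0) f'(x)/g'(x) = lim(x→0) (2·sin(x)·cos(x))/(sin(x))
  = 2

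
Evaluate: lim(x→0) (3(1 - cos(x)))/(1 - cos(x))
This is a 0/0 indeterminate form.

Apply L'Hôpital's rule: differentiate numerator and denominator separately.
  f(x) = 3 - 3·cos(x)   ⇒   f'(x) = 3·sin(x)
  g(x) = 1 - cos(x)   ⇒   g'(x) = sin(x)
  lim(x→0) f'(x)/g'(x) = lim(x→0) (3·sin(x))/(sin(x))
  = 3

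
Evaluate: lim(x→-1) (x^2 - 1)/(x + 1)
This is a standard limit.

Factor or rationalize the expression:
  lim(x→-1) (x^2 - 1)/(x + 1) = -2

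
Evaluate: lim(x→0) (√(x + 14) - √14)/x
This is a standard limit.

Factor or rationalize the expression:
  lim(x→0) (√(x + 14) - √14)/x = sqrt(14)/28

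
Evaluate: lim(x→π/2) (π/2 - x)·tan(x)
This is a 0·∞ indeterminate form.

Rewrite 0·∞ as a quotient (0/0 or ∞/∞ form), then apply L'Hôpital's rule:
  lim(x→π/2) (π/2 - x)·tan(x) = 1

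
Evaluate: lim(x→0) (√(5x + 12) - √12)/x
This is a standard limit.

Factor or rationalize the expression:
  lim(x→0) (√(5x + 12) - √12)/x = 5·sqrt(3)/12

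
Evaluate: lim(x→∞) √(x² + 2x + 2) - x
This is an ∞-∞ indeterminate form.

Combine fractions or rationalize to convert ∞-∞ to 0/0 form:
  lim(x→∞) √(x² + 2x + 2) - x = 1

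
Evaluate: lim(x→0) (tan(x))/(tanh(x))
This is a 0/0 indeterminate form.

Apply L'Hôpital's rule: differentiate numerator and denominator separately.
  f(x) = tan(x)   ⇒   f'(x) = tan(x)^2 + 1
  g(x) = tanh(x)   ⇒   g'(x) = 1 - tanh(x)^2
  lim(x→0) f'(x)/g'(x) = lim(x→0) (tan(x)^2 + 1)/(1 - tanh(x)^2)
  = 1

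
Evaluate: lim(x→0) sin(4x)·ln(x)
This is a 0·∞ indeterminate form.

Rewrite 0·∞ as a quotient (0/0 or ∞/∞ form), then apply L'Hôpital's rule:
  lim(x→0) sin(4x)·ln(x) = 0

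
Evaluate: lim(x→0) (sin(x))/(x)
This is a 0/0 indeterminate form.

Apply L'Hôpital's rule: differentiate numerator and denominator separately.
  f(x) = sin(x)   ⇒   f'(x) = cos(x)
  g(x) = x   ⇒   g'(x) = 1
  lim(x→0) f'(x)/g'(x) = lim(x→0) (cos(x))/(1)
  = 1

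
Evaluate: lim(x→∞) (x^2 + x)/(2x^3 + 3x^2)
This is an ∞/∞ indeterminate form.

Apply L'Hôpital's rule: differentiate numerator and denominator separately.
  f(x) = x^2 + x   ⇒   f'(x) = 2·x + 1
  g(x) = 2·x^3 + 3·x^2   ⇒   g'(x) = 6·x^2 + 6·x
  lim(x→∞) f'(x)/g'(x) = lim(x→∞) (2·x + 1)/(6·x^2 + 6·x)
  = 0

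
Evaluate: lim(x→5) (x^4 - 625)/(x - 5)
This is a standard limit.

Factor or rationalize the expression:
  lim(x→5) (x^4 - 625)/(x - 5) = 500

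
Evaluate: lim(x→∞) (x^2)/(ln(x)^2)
This is an ∞/∞ indeterminate form.

Apply L'Hôpital's rule: differentiate numerator and denominator separately.
  f(x) = x^2   ⇒   f'(x) = 2·x
  g(x) = ln(x)^2   ⇒   g'(x) = 2·ln(x)/x
  lim(x→∞) f'(x)/g'(x) = lim(x→∞) (2·x)/(2·ln(x)/x)
  = ∞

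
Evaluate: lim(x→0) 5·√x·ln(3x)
This is a 0·∞ indeterminate form.

Rewrite 0·∞ as a quotient (0/0 or ∞/∞ form), then apply L'Hôpital's rule:
  lim(x→0) 5·√x·ln(3x) = 0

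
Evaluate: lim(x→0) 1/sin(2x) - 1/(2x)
This is an ∞-∞ indeterminate form.

Combine fractions or rationalize to convert ∞-∞ to 0/0 form:
  lim(x→0) 1/sin(2x) - 1/(2x) = 0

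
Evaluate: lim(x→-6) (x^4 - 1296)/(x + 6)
This is a standard limit.

Factor or rationalize the expression:
  lim(x→-6) (x^4 - 1296)/(x + 6) = -864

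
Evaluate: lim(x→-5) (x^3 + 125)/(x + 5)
This is a standard limit.

Factor or rationalize the expression:
  lim(x→-5) (x^3 + 125)/(x + 5) = 75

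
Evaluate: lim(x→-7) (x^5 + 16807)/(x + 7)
This is a standard limit.

Factor or rationalize the expression:
  lim(x→-7) (x^5 + 16807)/(x + 7) = 12005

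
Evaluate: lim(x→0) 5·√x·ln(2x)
This is a 0·∞ indeterminate form.

Rewrite 0·∞ as a quotient (0/0 or ∞/∞ form), then apply L'Hôpital's rule:
  lim(x→0) 5·√x·ln(2x) = 0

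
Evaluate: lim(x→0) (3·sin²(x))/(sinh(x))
This is a 0/0 indeterminate form.

Apply L'Hôpital's rule: differentiate numerator and denominator separately.
  f(x) = 3·sin(x)^2   ⇒   f'(x) = 6·sin(x)·cos(x)
  g(x) = sinh(x)   ⇒   g'(x) = cosh(x)
  lim(x→0) f'(x)/g'(x) = lim(x→0) (6·sin(x)·cos(x))/(cosh(x))
  = 0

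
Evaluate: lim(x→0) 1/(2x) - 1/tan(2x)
This is an ∞-∞ indeterminate form.

Combine fractions or rationalize to convert ∞-∞ to 0/0 form:
  lim(x→0) 1/(2x) - 1/tan(2x) = 0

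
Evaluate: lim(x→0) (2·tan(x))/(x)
This is a 0/0 indeterminate form.

Apply L'Hôpital's rule: differentiate numerator and denominator separately.
  f(x) = 2·tan(x)   ⇒   f'(x) = 2·tan(x)^2 + 2
  g(x) = x   ⇒   g'(x) = 1
  lim(x→0) f'(x)/g'(x) = lim(x→0) (2·tan(x)^2 + 2)/(1)
  = 2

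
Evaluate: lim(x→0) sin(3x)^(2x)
This is an exponential indeterminate form.

For exponential indeterminate forms, take the natural log:
  Let L = lim(x→0) sin(3x)^(2x)
  Then ln(L) = lim(x→0) [exponent × ln(base)]
  Evaluate using L'Hôpital or standard limits, then exponentiate.
  L = 1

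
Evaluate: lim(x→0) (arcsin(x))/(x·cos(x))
This is a 0/0 indeterminate form.

Apply L'Hôpital's rule: differentiate numerator and denominator separately.
  f(x) = asin(x)   ⇒   f'(x) = 1/sqrt(1 - x^2)
  g(x) = x·cos(x)   ⇒   g'(x) = -x·sin(x) + cos(x)
  lim(x→0) f'(x)/g'(x) = lim(x→0) (1/sqrt(1 - x^2))/(-x·sin(x) + cos(x))
  = 1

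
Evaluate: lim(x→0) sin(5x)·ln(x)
This is a 0·∞ indeterminate form.

Rewrite 0·∞ as a quotient (0/0 or ∞/∞ form), then apply L'Hôpital's rule:
  lim(x→0) sin(5x)·ln(x) = 0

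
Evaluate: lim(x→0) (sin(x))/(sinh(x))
This is a 0/0 indeterminate form.

Apply L'Hôpital's rule: differentiate numerator and denominator separately.
  f(x) = sin(x)   ⇒   f'(x) = cos(x)
  g(x) = sinh(x)   ⇒   g'(x) = cosh(x)
  lim(x→0) f'(x)/g'(x) = lim(x→0) (cos(x))/(cosh(x))
  = 1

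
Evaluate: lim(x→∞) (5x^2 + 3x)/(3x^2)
This is an ∞/∞ indeterminate form.

Apply L'Hôpital's rule: differentiate numerator and denominator separately.
  f(x) = 5·x^2 + 3·x   ⇒   f'(x) = 10·x + 3
  g(x) = 3·x^2   ⇒   g'(x) = 6·x
  lim(x→∞) f'(x)/g'(x) = lim(x→∞) (10·x + 3)/(6·x)
  = 5/3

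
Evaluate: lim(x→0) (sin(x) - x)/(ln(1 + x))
This is a 0/0 indeterminate form.

Apply L'Hôpital's rule: differentiate numerator and denominator separately.
  f(x) = -x + sin(x)   ⇒   f'(x) = cos(x) - 1
  g(x) = ln(x + 1)   ⇒   g'(x) = 1/(x + 1)
  lim(x→0) f'(x)/g'(x) = lim(x→0) (cos(x) - 1)/(1/(x + 1))
  = 0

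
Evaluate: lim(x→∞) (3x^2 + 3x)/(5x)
This is an ∞/∞ indeterminate form.

Apply L'Hôpital's rule: differentiate numerator and denominator separately.
  f(x) = 3·x^2 + 3·x   ⇒   f'(x) = 6·x + 3
  g(x) = 5·x   ⇒   g'(x) = 5
  lim(x→∞) f'(x)/g'(x) = lim(x→∞) (6·x + 3)/(5)
  = ∞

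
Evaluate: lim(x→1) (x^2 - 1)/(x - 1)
This is a standard limit.

Factor or rationalize the expression:
  lim(x→1) (x^2 - 1)/(x - 1) = 2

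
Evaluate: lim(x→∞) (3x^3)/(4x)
This is an ∞/∞ indeterminate form.

Apply L'Hôpital's rule: differentiate numerator and denominator separately.
  f(x) = 3·x^3   ⇒   f'(x) = 9·x^2
  g(x) = 4·x   ⇒   g'(x) = 4
  lim(x→∞) f'(x)/g'(x) = lim(x→∞) (9·x^2)/(4)
  = ∞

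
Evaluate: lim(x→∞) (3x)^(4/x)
This is an exponential indeterminate form.

For exponential indeterminate forms, take the natural log:
  Let L = lim(x→∞) (3x)^(4/x)
  Then ln(L) = lim(x→∞) [exponent × ln(base)]
  Evaluate using L'Hôpital or standard limits, then exponentiate.
  L = 1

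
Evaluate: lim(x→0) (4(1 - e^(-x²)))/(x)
This is a 0/0 indeterminate form.

Apply L'Hôpital's rule: differentiate numerator and denominator separately.
  f(x) = 4 - 4·e^(-x^2)   ⇒   f'(x) = 8·x·e^(-x^2)
  g(x) = x   ⇒   g'(x) = 1
  lim(x→0) f'(x)/g'(x) = lim(x→0) (8·x·e^(-x^2))/(1)
  = 0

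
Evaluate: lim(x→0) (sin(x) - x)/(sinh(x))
This is a 0/0 indeterminate form.

Apply L'Hôpital's rule: differentiate numerator and denominator separately.
  f(x) = -x + sin(x)   ⇒   f'(x) = cos(x) - 1
  g(x) = sinh(x)   ⇒   g'(x) = cosh(x)
  lim(x→0) f'(x)/g'(x) = lim(x→0) (cos(x) - 1)/(cosh(x))
  = 0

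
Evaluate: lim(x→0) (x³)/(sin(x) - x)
This is a 0/0 indeterminate form.

Apply L'Hôpital's rule: differentiate numerator and denominator separately.
  f(x) = x^3   ⇒   f'(x) = 3·x^2
  g(x) = -x + sin(x)   ⇒   g'(x) = cos(x) - 1
  lim(x→0) f'(x)/g'(x) = lim(x→0) (3·x^2)/(cos(x) - 1)
  = -6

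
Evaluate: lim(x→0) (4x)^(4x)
This is an exponential indeterminate form.

For exponential indeterminate forms, take the natural log:
  Let L = lim(x→0) (4x)^(4x)
  Then ln(L) = lim(x→0) [exponent × ln(base)]
  Evaluate using L'Hôpital or standard limits, then exponentiate.
  L = 1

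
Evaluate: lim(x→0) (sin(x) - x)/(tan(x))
This is a 0/0 indeterminate form.

Apply L'Hôpital's rule: differentiate numerator and denominator separately.
  f(x) = -x + sin(x)   ⇒   f'(x) = cos(x) - 1
  g(x) = tan(x)   ⇒   g'(x) = tan(x)^2 + 1
  lim(x→0) f'(x)/g'(x) = lim(x→0) (cos(x) - 1)/(tan(x)^2 + 1)
  = 0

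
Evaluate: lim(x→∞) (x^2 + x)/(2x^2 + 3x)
This is an ∞/∞ indeterminate form.

Apply L'Hôpital's rule: differentiate numerator and denominator separately.
  f(x) = x^2 + x   ⇒   f'(x) = 2·x + 1
  g(x) = 2·x^2 + 3·x   ⇒   g'(x) = 4·x + 3
  lim(x→∞) f'(x)/g'(x) = lim(x→∞) (2·x + 1)/(4·x + 3)
  = 1/2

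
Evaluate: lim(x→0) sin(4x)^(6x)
This is an exponential indeterminate form.

For exponential indeterminate forms, take the natural log:
  Let L = lim(x→0) sin(4x)^(6x)
  Then ln(L) = lim(x→0) [exponent × ln(base)]
  Evaluate using L'Hôpital or standard limits, then exponentiate.
  L = 1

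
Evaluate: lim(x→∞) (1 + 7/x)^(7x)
This is an exponential indeterminate form.

For exponential indeterminate forms, take the natural log:
  Let L = lim(x→∞) (1 + 7/x)^(7x)
  Then ln(L) = lim(x→∞) [exponent × ln(base)]
  Evaluate using L'Hôpital or standard limits, then exponentiate.
  L = e^(49)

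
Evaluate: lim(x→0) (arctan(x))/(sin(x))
This is a 0/0 indeterminate form.

Apply L'Hôpital's rule: differentiate numerator and denominator separately.
  f(x) = atan(x)   ⇒   f'(x) = 1/(x^2 + 1)
  g(x) = sin(x)   ⇒   g'(x) = cos(x)
  lim(x→0) f'(x)/g'(x) = lim(x→0) (1/(x^2 + 1))/(cos(x))
  = 1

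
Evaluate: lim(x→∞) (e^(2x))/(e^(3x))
This is an ∞/∞ indeterminate form.

Apply L'Hôpital's rule: differentiate numerator and denominator separately.
  f(x) = e^(2·x)   ⇒   f'(x) = 2·e^(2·x)
  g(x) = e^(3·x)   ⇒   g'(x) = 3·e^(3·x)
  lim(x→∞) f'(x)/g'(x) = lim(x→∞) (2·e^(2·x))/(3·e^(3·x))
  = 0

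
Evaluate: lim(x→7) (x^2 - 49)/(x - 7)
This is a standard limit.

Factor or rationalize the expression:
  lim(x→7) (x^2 - 49)/(x - 7) = 14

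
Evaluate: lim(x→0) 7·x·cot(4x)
This is a 0·∞ indeterminate form.

Rewrite 0·∞ as a quotient (0/0 or ∞/∞ form), then apply L'Hôpital's rule:
  lim(x→0) 7·x·cot(4x) = 7/4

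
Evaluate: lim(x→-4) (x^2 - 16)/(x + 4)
This is a standard limit.

Factor or rationalize the expression:
  lim(x→-4) (x^2 - 16)/(x + 4) = -8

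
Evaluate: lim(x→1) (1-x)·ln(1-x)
This is a 0·∞ indeterminate form.

Rewrite 0·∞ as a quotient (0/0 or ∞/∞ form), then apply L'Hôpital's rule:
  lim(x→1) (1-x)·ln(1-x) = 0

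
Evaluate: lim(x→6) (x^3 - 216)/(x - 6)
This is a standard limit.

Factor or rationalize the expression:
  lim(x→6) (x^3 - 216)/(x - 6) = 108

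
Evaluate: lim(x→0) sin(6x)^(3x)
This is an exponential indeterminate form.

For exponential indeterminate forms, take the natural log:
  Let L = lim(x→0) sin(6x)^(3x)
  Then ln(L) = lim(x→0) [exponent × ln(base)]
  Evaluate using L'Hôpital or standard limits, then exponentiate.
  L = 1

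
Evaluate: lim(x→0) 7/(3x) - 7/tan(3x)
This is an ∞-∞ indeterminate form.

Combine fractions or rationalize to convert ∞-∞ to 0/0 form:
  lim(x→0) 7/(3x) - 7/tan(3x) = 0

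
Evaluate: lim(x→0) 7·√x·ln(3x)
This is a 0·∞ indeterminate form.

Rewrite 0·∞ as a quotient (0/0 or ∞/∞ form), then apply L'Hôpital's rule:
  lim(x→0) 7·√x·ln(3x) = 0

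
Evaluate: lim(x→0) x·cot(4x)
This is a 0·∞ indeterminate form.

Rewrite 0·∞ as a quotient (0/0 or ∞/∞ form), then apply L'Hôpital's rule:
  lim(x→0) x·cot(4x) = 1/4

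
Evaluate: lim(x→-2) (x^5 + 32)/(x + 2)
This is a standard limit.

Factor or rationalize the expression:
  lim(x→-2) (x^5 + 32)/(x + 2) = 80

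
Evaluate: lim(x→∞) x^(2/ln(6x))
This is an exponential indeterminate form.

For exponential indeterminate forms, take the natural log:
  Let L = lim(x→∞) x^(2/ln(6x))
  Then ln(L) = lim(x→∞) [exponent × ln(base)]
  Evaluate using L'Hôpital or standard limits, then exponentiate.
  L = e²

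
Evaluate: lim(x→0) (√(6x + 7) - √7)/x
This is a standard limit.

Factor or rationalize the expression:
  lim(x→0) (√(6x + 7) - √7)/x = 3·sqrt(7)/7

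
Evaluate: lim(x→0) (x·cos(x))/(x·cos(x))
This is a 0/0 indeterminate form.

Apply L'Hôpital's rule: differentiate numerator and denominator separately.
  f(x) = x·cos(x)   ⇒   f'(x) = -x·sin(x) + cos(x)
  g(x) = x·cos(x)   ⇒   g'(x) = -x·sin(x) + cos(x)
  lim(x→0) f'(x)/g'(x) = lim(x→0) (-x·sin(x) + cos(x))/(-x·sin(x) + cos(x))
  = 1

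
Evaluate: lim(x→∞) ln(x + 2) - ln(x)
This is an ∞-∞ indeterminate form.

Combine fractions or rationalize to convert ∞-∞ to 0/0 form:
  lim(x→∞) ln(x + 2) - ln(x) = 0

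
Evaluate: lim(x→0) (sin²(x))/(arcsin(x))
This is a 0/0 indeterminate form.

Apply L'Hôpital's rule: differentiate numerator and denominator separately.
  f(x) = sin(x)^2   ⇒   f'(x) = 2·sin(x)·cos(x)
  g(x) = asin(x)   ⇒   g'(x) = 1/sqrt(1 - x^2)
  lim(x→0) f'(x)/g'(x) = lim(x→0) (2·sin(x)·cos(x))/(1/sqrt(1 - x^2))
  = 0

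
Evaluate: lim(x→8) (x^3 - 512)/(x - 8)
This is a standard limit.

Factor or rationalize the expression:
  lim(x→8) (x^3 - 512)/(x - 8) = 192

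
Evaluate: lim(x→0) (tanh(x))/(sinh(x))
This is a 0/0 indeterminate form.

Apply L'Hôpital's rule: differentiate numerator and denominator separately.
  f(x) = tanh(x)   ⇒   f'(x) = 1 - tanh(x)^2
  g(x) = sinh(x)   ⇒   g'(x) = cosh(x)
  lim(x→0) f'(x)/g'(x) = lim(x→0) (1 - tanh(x)^2)/(cosh(x))
  = 1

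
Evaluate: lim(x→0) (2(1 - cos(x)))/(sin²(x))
This is a 0/0 indeterminate form.

Apply L'Hôpital's rule: differentiate numerator and denominator separately.
  f(x) = 2 - 2·cos(x)   ⇒   f'(x) = 2·sin(x)
  g(x) = sin(x)^2   ⇒   g'(x) = 2·sin(x)·cos(x)
  lim(x→0) f'(x)/g'(x) = lim(x→0) (2·sin(x))/(2·sin(x)·cos(x))
  = 1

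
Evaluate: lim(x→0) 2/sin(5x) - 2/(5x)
This is an ∞-∞ indeterminate form.

Combine fractions or rationalize to convert ∞-∞ to 0/0 form:
  lim(x→0) 2/sin(5x) - 2/(5x) = 0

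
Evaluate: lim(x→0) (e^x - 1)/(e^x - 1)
This is a 0/0 indeterminate form.

Apply L'Hôpital's rule: differentiate numerator and denominator separately.
  f(x) = e^(x) - 1   ⇒   f'(x) = e^(x)
  g(x) = e^(x) - 1   ⇒   g'(x) = e^(x)
  lim(x→0) f'(x)/g'(x) = lim(x→0) (e^(x))/(e^(x))
  = 1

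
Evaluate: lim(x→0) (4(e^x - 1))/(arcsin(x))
This is a 0/0 indeterminate form.

Apply L'Hôpital's rule: differentiate numerator and denominator separately.
  f(x) = 4·e^(x) - 4   ⇒   f'(x) = 4·e^(x)
  g(x) = asin(x)   ⇒   g'(x) = 1/sqrt(1 - x^2)
  lim(x→0) f'(x)/g'(x) = lim(x→0) (4·e^(x))/(1/sqrt(1 - x^2))
  = 4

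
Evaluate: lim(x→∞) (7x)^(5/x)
This is an exponential indeterminate form.

For exponential indeterminate forms, take the natural log:
  Let L = lim(x→∞) (7x)^(5/x)
  Then ln(L) = lim(x→∞) [exponent × ln(base)]
  Evaluate using L'Hôpital or standard limits, then exponentiate.
  L = 1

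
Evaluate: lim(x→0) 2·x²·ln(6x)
This is a 0·∞ indeterminate form.

Rewrite 0·∞ as a quotient (0/0 or ∞/∞ form), then apply L'Hôpital's rule:
  lim(x→0) 2·x²·ln(6x) = 0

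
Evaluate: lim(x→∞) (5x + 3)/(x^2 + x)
This is an ∞/∞ indeterminate form.

Apply L'Hôpital's rule: differentiate numerator and denominator separately.
  f(x) = 5·x + 3   ⇒   f'(x) = 5
  g(x) = x^2 + x   ⇒   g'(x) = 2·x + 1
  lim(x→∞) f'(x)/g'(x) = lim(x→∞) (5)/(2·x + 1)
  = 0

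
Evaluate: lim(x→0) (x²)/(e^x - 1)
This is a 0/0 indeterminate form.

Apply L'Hôpital's rule: differentiate numerator and denominator separately.
  f(x) = x^2   ⇒   f'(x) = 2·x
  g(x) = e^(x) - 1   ⇒   g'(x) = e^(x)
  lim(x→0) f'(x)/g'(x) = lim(x→0) (2·x)/(e^(x))
  = 0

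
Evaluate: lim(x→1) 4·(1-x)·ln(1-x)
This is a 0·∞ indeterminate form.

Rewrite 0·∞ as a quotient (0/0 or ∞/∞ form), then apply L'Hôpital's rule:
  lim(x→1) 4·(1-x)·ln(1-x) = 0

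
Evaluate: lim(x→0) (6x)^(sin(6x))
This is an exponential indeterminate form.

For exponential indeterminate forms, take the natural log:
  Let L = lim(x→0) (6x)^(sin(6x))
  Then ln(L) = lim(x→0) [exponent × ln(base)]
  Evaluate using L'Hôpital or standard limits, then exponentiate.
  L = 1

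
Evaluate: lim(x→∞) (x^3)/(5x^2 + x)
This is an ∞/∞ indeterminate form.

Apply L'Hôpital's rule: differentiate numerator and denominator separately.
  f(x) = x^3   ⇒   f'(x) = 3·x^2
  g(x) = 5·x^2 + x   ⇒   g'(x) = 10·x + 1
  lim(x→∞) f'(x)/g'(x) = lim(x→∞) (3·x^2)/(10·x + 1)
  = ∞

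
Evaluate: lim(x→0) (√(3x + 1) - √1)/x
This is a standard limit.

Factor or rationalize the expression:
  lim(x→0) (√(3x + 1) - √1)/x = 3/2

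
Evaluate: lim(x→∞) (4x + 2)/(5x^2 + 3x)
This is an ∞/∞ indeterminate form.

Apply L'Hôpital's rule: differentiate numerator and denominator separately.
  f(x) = 4·x + 2   ⇒   f'(x) = 4
  g(x) = 5·x^2 + 3·x   ⇒   g'(x) = 10·x + 3
  lim(x→∞) f'(x)/g'(x) = lim(x→∞) (4)/(10·x + 3)
  = 0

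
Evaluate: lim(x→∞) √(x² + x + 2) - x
This is an ∞-∞ indeterminate form.

Combine fractions or rationalize to convert ∞-∞ to 0/0 form:
  lim(x→∞) √(x² + x + 2) - x = 1/2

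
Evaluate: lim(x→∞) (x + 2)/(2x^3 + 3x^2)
This is an ∞/∞ indeterminate form.

Apply L'Hôpital's rule: differentiate numerator and denominator separately.
  f(x) = x + 2   ⇒   f'(x) = 1
  g(x) = 2·x^3 + 3·x^2   ⇒   g'(x) = 6·x^2 + 6·x
  lim(x→∞) f'(x)/g'(x) = lim(x→∞) (1)/(6·x^2 + 6·x)
  = 0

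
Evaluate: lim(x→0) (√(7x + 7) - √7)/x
This is a standard limit.

Factor or rationalize the expression:
  lim(x→0) (√(7x + 7) - √7)/x = sqrt(7)/2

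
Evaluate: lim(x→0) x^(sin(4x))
This is an exponential indeterminate form.

For exponential indeterminate forms, take the natural log:
  Let L = lim(x→0) x^(sin(4x))
  Then ln(L) = lim(x→0) [exponent × ln(base)]
  Evaluate using L'Hôpital or standard limits, then exponentiate.
  L = 1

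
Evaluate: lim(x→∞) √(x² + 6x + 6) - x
This is an ∞-∞ indeterminate form.

Combine fractions or rationalize to convert ∞-∞ to 0/0 form:
  lim(x→∞) √(x² + 6x + 6) - x = 3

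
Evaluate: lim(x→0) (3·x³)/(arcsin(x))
This is a 0/0 indeterminate form.

Apply L'Hôpital's rule: differentiate numerator and denominator separately.
  f(x) = 3·x^3   ⇒   f'(x) = 9·x^2
  g(x) = asin(x)   ⇒   g'(x) = 1/sqrt(1 - x^2)
  lim(x→0) f'(x)/g'(x) = lim(x→0) (9·x^2)/(1/sqrt(1 - x^2))
  = 0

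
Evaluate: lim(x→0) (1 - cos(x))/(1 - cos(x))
This is a 0/0 indeterminate form.

Apply L'Hôpital's rule: differentiate numerator and denominator separately.
  f(x) = 1 - cos(x)   ⇒   f'(x) = sin(x)
  g(x) = 1 - cos(x)   ⇒   g'(x) = sin(x)
  lim(x→0) f'(x)/g'(x) = lim(x→0) (sin(x))/(sin(x))
  = 1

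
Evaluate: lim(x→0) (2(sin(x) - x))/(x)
This is a 0/0 indeterminate form.

Apply L'Hôpital's rule: differentiate numerator and denominator separately.
  f(x) = -2·x + 2·sin(x)   ⇒   f'(x) = 2·cos(x) - 2
  g(x) = x   ⇒   g'(x) = 1
  lim(x→0) f'(x)/g'(x) = lim(x→0) (2·cos(x) - 2)/(1)
  = 0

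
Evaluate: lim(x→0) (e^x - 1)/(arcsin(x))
This is a 0/0 indeterminate form.

Apply L'Hôpital's rule: differentiate numerator and denominator separately.
  f(x) = e^(x) - 1   ⇒   f'(x) = e^(x)
  g(x) = asin(x)   ⇒   g'(x) = 1/sqrt(1 - x^2)
  lim(x→0) f'(x)/g'(x) = lim(x→0) (e^(x))/(1/sqrt(1 - x^2))
  = 1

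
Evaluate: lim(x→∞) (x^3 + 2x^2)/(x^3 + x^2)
This is an ∞/∞ indeterminate form.

Apply L'Hôpital's rule: differentiate numerator and denominator separately.
  f(x) = x^3 + 2·x^2   ⇒   f'(x) = 3·x^2 + 4·x
  g(x) = x^3 + x^2   ⇒   g'(x) = 3·x^2 + 2·x
  lim(x→∞) f'(x)/g'(x) = lim(x→∞) (3·x^2 + 4·x)/(3·x^2 + 2·x)
  = 1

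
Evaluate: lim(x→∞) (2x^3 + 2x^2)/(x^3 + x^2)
This is an ∞/∞ indeterminate form.

Apply L'Hôpital's rule: differentiate numerator and denominator separately.
  f(x) = 2·x^3 + 2·x^2   ⇒   f'(x) = 6·x^2 + 4·x
  g(x) = x^3 + x^2   ⇒   g'(x) = 3·x^2 + 2·x
  lim(x→∞) f'(x)/g'(x) = lim(x→∞) (6·x^2 + 4·x)/(3·x^2 + 2·x)
  = 2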